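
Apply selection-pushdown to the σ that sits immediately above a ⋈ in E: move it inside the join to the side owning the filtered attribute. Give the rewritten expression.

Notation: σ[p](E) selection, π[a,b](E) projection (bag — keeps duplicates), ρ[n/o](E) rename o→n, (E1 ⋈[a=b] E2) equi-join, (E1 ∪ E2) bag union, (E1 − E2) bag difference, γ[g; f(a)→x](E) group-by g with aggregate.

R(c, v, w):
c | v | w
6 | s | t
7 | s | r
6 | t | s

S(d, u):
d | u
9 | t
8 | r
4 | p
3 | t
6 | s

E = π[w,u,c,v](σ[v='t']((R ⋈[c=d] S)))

σ filters on v, owned by the left side.
E' = π[w,u,c,v]((σ[v='t'](R) ⋈[c=d] S))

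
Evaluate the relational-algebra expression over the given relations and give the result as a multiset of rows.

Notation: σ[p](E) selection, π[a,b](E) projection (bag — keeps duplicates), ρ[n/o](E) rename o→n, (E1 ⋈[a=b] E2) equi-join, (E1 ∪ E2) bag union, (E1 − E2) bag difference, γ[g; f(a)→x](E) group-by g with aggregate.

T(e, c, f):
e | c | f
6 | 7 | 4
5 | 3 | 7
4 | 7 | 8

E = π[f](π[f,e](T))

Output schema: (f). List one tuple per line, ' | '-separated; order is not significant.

Stepwise |·|:
  T → 3
  π[f,e](T) → 3
  π[f](π[f,e](T)) → 3

== RESULT ==
f
4
7
8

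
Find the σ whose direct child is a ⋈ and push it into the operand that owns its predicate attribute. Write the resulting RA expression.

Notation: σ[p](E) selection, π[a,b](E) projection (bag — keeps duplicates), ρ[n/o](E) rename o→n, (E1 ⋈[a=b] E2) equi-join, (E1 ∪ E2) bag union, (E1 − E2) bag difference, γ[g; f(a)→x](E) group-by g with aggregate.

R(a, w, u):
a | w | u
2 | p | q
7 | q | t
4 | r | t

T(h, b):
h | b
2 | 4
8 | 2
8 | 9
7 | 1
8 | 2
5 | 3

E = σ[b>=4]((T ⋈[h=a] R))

σ filters on b, owned by the left side.
E' = (σ[b>=4](T) ⋈[h=a] R)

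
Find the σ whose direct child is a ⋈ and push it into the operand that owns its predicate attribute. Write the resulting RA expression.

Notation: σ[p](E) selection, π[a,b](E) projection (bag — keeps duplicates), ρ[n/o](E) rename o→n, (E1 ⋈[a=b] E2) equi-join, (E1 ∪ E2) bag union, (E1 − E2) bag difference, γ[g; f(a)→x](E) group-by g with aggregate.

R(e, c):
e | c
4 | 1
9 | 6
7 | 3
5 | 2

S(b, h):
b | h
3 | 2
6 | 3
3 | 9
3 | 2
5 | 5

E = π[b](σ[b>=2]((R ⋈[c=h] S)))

σ filters on b, owned by the right side.
E' = π[b]((R ⋈[c=h] σ[b>=2](S)))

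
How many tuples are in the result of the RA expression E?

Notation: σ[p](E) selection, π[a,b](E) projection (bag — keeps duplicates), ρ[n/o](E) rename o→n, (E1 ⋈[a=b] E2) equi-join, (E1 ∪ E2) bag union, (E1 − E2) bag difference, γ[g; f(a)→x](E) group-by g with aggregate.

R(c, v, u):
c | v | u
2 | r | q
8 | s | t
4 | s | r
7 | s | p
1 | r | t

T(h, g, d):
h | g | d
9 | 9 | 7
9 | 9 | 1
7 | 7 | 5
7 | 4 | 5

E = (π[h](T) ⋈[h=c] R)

Per-node cardinality:
  T → 4
  π[h](T) → 4
  R → 5
  (π[h](T) ⋈[h=c] R) → 2

|E| = 2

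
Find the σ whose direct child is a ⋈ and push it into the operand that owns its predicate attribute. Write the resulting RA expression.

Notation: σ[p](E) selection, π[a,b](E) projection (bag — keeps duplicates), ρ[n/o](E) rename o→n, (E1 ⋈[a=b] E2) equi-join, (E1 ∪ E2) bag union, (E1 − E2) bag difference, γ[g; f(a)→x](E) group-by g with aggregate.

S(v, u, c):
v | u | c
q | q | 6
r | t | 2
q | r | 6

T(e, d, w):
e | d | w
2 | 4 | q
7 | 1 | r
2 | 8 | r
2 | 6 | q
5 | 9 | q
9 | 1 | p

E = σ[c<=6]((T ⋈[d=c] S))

σ filters on c, owned by the right side.
E' = (T ⋈[d=c] σ[c<=6](S))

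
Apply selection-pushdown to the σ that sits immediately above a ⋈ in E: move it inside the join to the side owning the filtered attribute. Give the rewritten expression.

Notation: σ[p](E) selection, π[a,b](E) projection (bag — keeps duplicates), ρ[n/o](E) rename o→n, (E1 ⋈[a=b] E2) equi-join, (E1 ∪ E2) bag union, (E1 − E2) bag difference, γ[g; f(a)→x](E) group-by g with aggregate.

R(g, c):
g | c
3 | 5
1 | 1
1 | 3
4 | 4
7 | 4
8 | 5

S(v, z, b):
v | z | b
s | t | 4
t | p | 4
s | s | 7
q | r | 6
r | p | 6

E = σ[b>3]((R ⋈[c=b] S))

σ filters on b, owned by the right side.
E' = (R ⋈[c=b] σ[b>3](S))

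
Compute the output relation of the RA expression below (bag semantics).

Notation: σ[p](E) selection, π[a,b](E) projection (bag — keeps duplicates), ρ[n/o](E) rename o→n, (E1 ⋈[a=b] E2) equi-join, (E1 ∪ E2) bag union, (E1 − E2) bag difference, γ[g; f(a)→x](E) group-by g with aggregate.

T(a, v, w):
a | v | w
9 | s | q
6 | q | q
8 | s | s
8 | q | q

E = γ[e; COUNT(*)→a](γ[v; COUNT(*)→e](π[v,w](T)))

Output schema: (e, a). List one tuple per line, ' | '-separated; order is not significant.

Subexpression sizes:
  T → 4
  π[v,w](T) → 4
  γ[v; COUNT(*)→e](π[v,w](T)) → 2
  γ[e; COUNT(*)→a](γ[v; COUNT(*)→e](π[v,w](T))) → 1

== RESULT ==
e | a
2 | 2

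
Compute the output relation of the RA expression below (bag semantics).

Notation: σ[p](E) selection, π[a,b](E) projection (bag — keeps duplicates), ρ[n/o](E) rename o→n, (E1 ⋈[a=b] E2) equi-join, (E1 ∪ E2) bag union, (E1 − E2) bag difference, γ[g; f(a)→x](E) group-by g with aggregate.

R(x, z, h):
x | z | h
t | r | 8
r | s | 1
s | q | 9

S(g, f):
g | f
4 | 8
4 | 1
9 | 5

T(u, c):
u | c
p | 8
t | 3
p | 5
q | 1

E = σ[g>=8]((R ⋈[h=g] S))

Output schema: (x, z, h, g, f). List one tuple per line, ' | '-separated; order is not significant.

Per-node cardinality:
  R → 3
  S → 3
  (R ⋈[h=g] S) → 1
  σ[g>=8]((R ⋈[h=g] S)) → 1

== RESULT ==
x | z | h | g | f
s | q | 9 | 9 | 5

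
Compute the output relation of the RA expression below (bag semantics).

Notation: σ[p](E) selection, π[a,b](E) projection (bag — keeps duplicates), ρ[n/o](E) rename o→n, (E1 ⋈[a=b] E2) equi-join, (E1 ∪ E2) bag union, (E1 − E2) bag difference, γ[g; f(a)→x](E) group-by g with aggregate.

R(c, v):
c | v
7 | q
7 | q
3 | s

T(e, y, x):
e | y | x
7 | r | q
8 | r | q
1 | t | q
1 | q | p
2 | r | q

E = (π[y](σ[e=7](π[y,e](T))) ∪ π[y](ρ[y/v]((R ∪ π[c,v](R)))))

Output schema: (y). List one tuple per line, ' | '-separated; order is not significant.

Stepwise |·|:
  T → 5
  π[y,e](T) → 5
  σ[e=7](π[y,e](T)) → 1
  π[y](σ[e=7](π[y,e](T))) → 1
  R → 3
  R → 3
  π[c,v](R) → 3
  (R ∪ π[c,v](R)) → 6
  ρ[y/v]((R ∪ π[c,v](R))) → 6
  π[y](ρ[y/v]((R ∪ π[c,v](R)))) → 6
  (π[y](σ[e=7](π[y,e](T))) ∪ π[y](ρ[y/v]((R ∪ π[c,v](R))))) → 7

== RESULT ==
y
q
q
q
q
r
s
s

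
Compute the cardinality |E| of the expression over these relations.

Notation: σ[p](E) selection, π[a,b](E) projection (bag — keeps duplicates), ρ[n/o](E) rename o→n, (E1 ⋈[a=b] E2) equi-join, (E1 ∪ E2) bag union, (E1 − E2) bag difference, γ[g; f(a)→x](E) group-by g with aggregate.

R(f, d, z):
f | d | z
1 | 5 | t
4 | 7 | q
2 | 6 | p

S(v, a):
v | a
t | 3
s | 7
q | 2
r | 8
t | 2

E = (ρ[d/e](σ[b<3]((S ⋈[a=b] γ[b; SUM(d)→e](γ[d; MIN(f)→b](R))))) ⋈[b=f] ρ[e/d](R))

Stepwise |·|:
  S → 5
  R → 3
  γ[d; MIN(f)→b](R) → 3
  γ[b; SUM(d)→e](γ[d; MIN(f)→b](R)) → 3
  (S ⋈[a=b] γ[b; SUM(d)→e](γ[d; MIN(f)→b](R))) → 2
  σ[b<3]((S ⋈[a=b] γ[b; SUM(d)→e](γ[d; MIN(f)→b](R)))) → 2
  ρ[d/e](σ[b<3]((S ⋈[a=b] γ[b; SUM(d)→e](γ[d; MIN(f)→b](R))))) → 2
  R → 3
  ρ[e/d](R) → 3
  (ρ[d/e](σ[b<3]((S ⋈[a=b] γ[b; SUM(d)→e](γ[d; MIN(f)→b](R))))) ⋈[b=f] ρ[e/d](R)) → 2

|E| = 2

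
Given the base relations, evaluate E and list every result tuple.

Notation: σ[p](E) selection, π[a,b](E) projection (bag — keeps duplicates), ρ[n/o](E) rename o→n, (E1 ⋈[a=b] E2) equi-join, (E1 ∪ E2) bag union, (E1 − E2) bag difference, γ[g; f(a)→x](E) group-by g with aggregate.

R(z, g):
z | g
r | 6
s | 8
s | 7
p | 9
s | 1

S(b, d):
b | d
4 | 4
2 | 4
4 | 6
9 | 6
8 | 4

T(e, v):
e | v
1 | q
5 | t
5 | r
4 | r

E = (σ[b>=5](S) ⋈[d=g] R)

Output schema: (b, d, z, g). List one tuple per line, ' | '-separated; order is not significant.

Subexpression sizes:
  S → 5
  σ[b>=5](S) → 2
  R → 5
  (σ[b>=5](S) ⋈[d=g] R) → 1

== RESULT ==
b | d | z | g
9 | 6 | r | 6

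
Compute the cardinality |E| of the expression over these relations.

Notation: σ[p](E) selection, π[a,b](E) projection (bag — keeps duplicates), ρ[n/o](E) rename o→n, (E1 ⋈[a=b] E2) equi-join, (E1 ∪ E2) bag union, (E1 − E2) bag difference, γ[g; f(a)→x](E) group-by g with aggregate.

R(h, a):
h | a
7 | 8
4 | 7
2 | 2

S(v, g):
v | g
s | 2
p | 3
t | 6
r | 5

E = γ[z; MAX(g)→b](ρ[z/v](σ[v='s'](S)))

Subexpression sizes:
  S → 4
  σ[v='s'](S) → 1
  ρ[z/v](σ[v='s'](S)) → 1
  γ[z; MAX(g)→b](ρ[z/v](σ[v='s'](S))) → 1

|E| = 1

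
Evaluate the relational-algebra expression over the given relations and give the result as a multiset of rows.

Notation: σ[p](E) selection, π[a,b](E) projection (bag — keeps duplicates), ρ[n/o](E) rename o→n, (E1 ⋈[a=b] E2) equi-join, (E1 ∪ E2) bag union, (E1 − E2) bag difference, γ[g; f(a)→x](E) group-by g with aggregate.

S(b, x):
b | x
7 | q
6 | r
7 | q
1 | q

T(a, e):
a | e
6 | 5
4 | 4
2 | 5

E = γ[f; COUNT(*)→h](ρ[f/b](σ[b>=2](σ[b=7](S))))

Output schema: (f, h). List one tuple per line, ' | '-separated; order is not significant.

Subexpression sizes:
  S → 4
  σ[b=7](S) → 2
  σ[b>=2](σ[b=7](S)) → 2
  ρ[f/b](σ[b>=2](σ[b=7](S))) → 2
  γ[f; COUNT(*)→h](ρ[f/b](σ[b>=2](σ[b=7](S)))) → 1

== RESULT ==
f | h
7 | 2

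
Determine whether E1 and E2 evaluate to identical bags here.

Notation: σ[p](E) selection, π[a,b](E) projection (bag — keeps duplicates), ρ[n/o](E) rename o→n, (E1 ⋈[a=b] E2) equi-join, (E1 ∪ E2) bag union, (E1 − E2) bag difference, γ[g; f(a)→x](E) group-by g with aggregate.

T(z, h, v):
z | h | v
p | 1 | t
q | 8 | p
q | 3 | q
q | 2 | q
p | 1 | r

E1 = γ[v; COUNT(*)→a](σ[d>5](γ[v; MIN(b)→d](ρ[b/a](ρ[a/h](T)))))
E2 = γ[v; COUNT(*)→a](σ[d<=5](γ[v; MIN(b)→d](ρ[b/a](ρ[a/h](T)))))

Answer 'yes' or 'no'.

E1 stepwise |·|:
  T → 5
  ρ[a/h](T) → 5
  ρ[b/a](ρ[a/h](T)) → 5
  γ[v; MIN(b)→d](ρ[b/a](ρ[a/h](T))) → 4
  σ[d>5](γ[v; MIN(b)→d](ρ[b/a](ρ[a/h](T)))) → 1
  γ[v; COUNT(*)→a](σ[d>5](γ[v; MIN(b)→d](ρ[b/a](ρ[a/h](T))))) → 1
E2 stepwise |·|:
  T → 5
  ρ[a/h](T) → 5
  ρ[b/a](ρ[a/h](T)) → 5
  γ[v; MIN(b)→d](ρ[b/a](ρ[a/h](T))) → 4
  σ[d<=5](γ[v; MIN(b)→d](ρ[b/a](ρ[a/h](T)))) → 3
  γ[v; COUNT(*)→a](σ[d<=5](γ[v; MIN(b)→d](ρ[b/a](ρ[a/h](T))))) → 3

E1 result:
v | a
p | 1
E2 result:
v | a
q | 1
r | 1
t | 1
Witness: ('r', 1) appears 0× in E1 but 1× in E2.

no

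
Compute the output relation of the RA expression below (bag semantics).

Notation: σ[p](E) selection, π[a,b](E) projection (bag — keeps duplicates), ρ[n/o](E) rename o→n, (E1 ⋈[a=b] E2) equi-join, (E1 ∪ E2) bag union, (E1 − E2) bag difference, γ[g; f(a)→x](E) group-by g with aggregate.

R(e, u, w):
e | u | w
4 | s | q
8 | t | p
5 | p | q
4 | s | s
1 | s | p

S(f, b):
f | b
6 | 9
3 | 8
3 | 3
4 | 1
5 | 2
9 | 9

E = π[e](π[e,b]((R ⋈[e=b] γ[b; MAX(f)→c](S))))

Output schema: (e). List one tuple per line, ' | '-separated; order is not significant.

Stepwise |·|:
  R → 5
  S → 6
  γ[b; MAX(f)→c](S) → 5
  (R ⋈[e=b] γ[b; MAX(f)→c](S)) → 2
  π[e,b]((R ⋈[e=b] γ[b; MAX(f)→c](S))) → 2
  π[e](π[e,b]((R ⋈[e=b] γ[b; MAX(f)→c](S)))) → 2

== RESULT ==
e
1
8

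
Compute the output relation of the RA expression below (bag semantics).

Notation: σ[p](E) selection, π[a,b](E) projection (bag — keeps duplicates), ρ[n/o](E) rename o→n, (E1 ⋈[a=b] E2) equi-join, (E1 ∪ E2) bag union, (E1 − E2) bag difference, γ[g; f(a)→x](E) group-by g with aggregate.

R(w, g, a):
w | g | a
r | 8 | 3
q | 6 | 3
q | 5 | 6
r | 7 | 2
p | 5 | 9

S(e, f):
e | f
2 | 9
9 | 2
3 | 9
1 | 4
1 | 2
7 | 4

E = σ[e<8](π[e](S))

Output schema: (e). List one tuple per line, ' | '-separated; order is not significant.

Row counts bottom-up:
  S → 6
  π[e](S) → 6
  σ[e<8](π[e](S)) → 5

== RESULT ==
e
1
1
2
3
7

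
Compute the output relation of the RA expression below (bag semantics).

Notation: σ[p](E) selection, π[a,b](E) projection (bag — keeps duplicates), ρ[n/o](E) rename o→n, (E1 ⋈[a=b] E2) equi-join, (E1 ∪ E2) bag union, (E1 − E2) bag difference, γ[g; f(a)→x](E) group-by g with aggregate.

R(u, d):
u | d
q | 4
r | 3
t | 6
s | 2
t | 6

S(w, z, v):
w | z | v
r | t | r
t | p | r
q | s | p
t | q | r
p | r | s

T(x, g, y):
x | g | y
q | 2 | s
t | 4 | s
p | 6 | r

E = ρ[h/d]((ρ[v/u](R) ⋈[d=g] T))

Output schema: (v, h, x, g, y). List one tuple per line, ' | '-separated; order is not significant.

Subexpression sizes:
  R → 5
  ρ[v/u](R) → 5
  T → 3
  (ρ[v/u](R) ⋈[d=g] T) → 4
  ρ[h/d]((ρ[v/u](R) ⋈[d=g] T)) → 4

== RESULT ==
v | h | x | g | y
q | 4 | t | 4 | s
s | 2 | q | 2 | s
t | 6 | p | 6 | r
t | 6 | p | 6 | r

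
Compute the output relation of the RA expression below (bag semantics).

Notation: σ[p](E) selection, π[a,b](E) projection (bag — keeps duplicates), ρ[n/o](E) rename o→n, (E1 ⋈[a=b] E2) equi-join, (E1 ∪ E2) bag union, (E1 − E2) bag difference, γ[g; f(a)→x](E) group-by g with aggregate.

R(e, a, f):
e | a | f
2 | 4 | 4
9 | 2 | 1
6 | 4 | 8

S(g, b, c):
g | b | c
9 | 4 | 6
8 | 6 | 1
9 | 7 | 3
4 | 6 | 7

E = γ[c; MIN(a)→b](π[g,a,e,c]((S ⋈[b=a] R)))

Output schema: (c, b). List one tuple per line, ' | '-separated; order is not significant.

Per-node cardinality:
  S → 4
  R → 3
  (S ⋈[b=a] R) → 2
  π[g,a,e,c]((S ⋈[b=a] R)) → 2
  γ[c; MIN(a)→b](π[g,a,e,c]((S ⋈[b=a] R))) → 1

== RESULT ==
c | b
6 | 4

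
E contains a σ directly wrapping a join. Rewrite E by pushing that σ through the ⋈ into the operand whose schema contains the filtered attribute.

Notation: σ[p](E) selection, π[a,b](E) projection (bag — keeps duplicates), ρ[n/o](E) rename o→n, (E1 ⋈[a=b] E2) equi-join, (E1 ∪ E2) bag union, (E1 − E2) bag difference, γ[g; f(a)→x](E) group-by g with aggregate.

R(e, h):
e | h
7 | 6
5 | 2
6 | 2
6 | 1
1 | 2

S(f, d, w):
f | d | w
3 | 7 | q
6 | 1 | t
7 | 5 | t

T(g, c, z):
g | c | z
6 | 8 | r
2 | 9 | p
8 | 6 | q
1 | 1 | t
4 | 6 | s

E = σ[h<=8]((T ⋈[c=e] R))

σ filters on h, owned by the right side.
E' = (T ⋈[c=e] σ[h<=8](R))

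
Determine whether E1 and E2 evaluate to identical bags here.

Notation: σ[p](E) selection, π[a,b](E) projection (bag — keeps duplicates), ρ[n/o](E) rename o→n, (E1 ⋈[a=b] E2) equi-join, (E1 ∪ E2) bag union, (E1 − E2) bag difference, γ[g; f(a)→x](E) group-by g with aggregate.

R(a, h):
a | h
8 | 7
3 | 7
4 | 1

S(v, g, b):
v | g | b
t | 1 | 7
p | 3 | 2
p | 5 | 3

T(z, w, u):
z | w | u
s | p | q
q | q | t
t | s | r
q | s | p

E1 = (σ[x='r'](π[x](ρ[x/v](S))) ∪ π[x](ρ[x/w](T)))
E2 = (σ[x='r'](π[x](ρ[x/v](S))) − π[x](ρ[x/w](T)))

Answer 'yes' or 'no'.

E1 per-node cardinality:
  S → 3
  ρ[x/v](S) → 3
  π[x](ρ[x/v](S)) → 3
  σ[x='r'](π[x](ρ[x/v](S))) → 0
  T → 4
  ρ[x/w](T) → 4
  π[x](ρ[x/w](T)) → 4
  (σ[x='r'](π[x](ρ[x/v](S))) ∪ π[x](ρ[x/w](T))) → 4
E2 per-node cardinality:
  S → 3
  ρ[x/v](S) → 3
  π[x](ρ[x/v](S)) → 3
  σ[x='r'](π[x](ρ[x/v](S))) → 0
  T → 4
  ρ[x/w](T) → 4
  π[x](ρ[x/w](T)) → 4
  (σ[x='r'](π[x](ρ[x/v](S))) − π[x](ρ[x/w](T))) → 0

E1 result:
x
p
q
s
s
E2 result:
x
(0 rows)
Witness: ('p',) appears 1× in E1 but 0× in E2.

no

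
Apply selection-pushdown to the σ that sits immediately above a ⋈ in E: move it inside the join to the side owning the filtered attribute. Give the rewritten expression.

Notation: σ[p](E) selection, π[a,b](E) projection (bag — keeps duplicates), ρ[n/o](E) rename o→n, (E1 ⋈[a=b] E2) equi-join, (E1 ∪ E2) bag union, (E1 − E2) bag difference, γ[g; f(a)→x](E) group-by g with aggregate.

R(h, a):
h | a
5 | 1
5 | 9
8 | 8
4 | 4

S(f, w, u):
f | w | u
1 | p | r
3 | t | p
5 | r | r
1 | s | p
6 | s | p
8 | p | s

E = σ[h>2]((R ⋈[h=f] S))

σ filters on h, owned by the left side.
E' = (σ[h>2](R) ⋈[h=f] S)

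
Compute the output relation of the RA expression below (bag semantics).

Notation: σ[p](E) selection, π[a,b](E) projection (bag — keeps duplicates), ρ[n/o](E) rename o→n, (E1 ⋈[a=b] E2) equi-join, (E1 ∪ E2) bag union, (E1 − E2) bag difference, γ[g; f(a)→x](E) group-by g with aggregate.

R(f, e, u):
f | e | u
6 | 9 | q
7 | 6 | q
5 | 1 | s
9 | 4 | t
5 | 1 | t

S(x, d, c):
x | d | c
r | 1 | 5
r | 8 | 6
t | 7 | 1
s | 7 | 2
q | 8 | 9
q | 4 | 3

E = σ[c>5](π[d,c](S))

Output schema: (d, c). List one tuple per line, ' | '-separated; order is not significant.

Row counts bottom-up:
  S → 6
  π[d,c](S) → 6
  σ[c>5](π[d,c](S)) → 2

== RESULT ==
d | c
8 | 6
8 | 9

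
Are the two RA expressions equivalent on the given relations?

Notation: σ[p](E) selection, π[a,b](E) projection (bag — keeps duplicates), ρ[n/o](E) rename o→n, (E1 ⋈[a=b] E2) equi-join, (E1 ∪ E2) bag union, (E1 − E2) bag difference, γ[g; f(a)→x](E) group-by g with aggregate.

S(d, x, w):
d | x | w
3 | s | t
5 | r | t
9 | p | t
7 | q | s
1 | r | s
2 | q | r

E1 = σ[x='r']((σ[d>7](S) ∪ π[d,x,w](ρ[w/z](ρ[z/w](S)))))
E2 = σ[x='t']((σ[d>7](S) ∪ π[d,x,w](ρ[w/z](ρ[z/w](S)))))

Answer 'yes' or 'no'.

E1 row counts bottom-up:
  S → 6
  σ[d>7](S) → 1
  S → 6
  ρ[z/w](S) → 6
  ρ[w/z](ρ[z/w](S)) → 6
  π[d,x,w](ρ[w/z](ρ[z/w](S))) → 6
  (σ[d>7](S) ∪ π[d,x,w](ρ[w/z](ρ[z/w](S)))) → 7
  σ[x='r']((σ[d>7](S) ∪ π[d,x,w](ρ[w/z](ρ[z/w](S))))) → 2
E2 row counts bottom-up:
  S → 6
  σ[d>7](S) → 1
  S → 6
  ρ[z/w](S) → 6
  ρ[w/z](ρ[z/w](S)) → 6
  π[d,x,w](ρ[w/z](ρ[z/w](S))) → 6
  (σ[d>7](S) ∪ π[d,x,w](ρ[w/z](ρ[z/w](S)))) → 7
  σ[x='t']((σ[d>7](S) ∪ π[d,x,w](ρ[w/z](ρ[z/w](S))))) → 0

E1 result:
d | x | w
1 | r | s
5 | r | t
E2 result:
d | x | w
(0 rows)
Witness: (5, 'r', 't') appears 1× in E1 but 0× in E2.

no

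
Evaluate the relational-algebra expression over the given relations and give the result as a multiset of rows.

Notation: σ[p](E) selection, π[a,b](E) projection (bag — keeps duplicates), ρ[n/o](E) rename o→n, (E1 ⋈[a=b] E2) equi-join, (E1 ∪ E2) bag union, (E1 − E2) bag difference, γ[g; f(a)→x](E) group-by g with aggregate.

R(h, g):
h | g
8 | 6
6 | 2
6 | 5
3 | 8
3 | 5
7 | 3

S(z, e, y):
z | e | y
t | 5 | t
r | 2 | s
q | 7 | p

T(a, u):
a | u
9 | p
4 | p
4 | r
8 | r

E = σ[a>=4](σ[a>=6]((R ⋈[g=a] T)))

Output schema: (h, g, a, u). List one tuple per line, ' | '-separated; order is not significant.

Subexpression sizes:
  R → 6
  T → 4
  (R ⋈[g=a] T) → 1
  σ[a>=6]((R ⋈[g=a] T)) → 1
  σ[a>=4](σ[a>=6]((R ⋈[g=a] T))) → 1

== RESULT ==
h | g | a | u
3 | 8 | 8 | r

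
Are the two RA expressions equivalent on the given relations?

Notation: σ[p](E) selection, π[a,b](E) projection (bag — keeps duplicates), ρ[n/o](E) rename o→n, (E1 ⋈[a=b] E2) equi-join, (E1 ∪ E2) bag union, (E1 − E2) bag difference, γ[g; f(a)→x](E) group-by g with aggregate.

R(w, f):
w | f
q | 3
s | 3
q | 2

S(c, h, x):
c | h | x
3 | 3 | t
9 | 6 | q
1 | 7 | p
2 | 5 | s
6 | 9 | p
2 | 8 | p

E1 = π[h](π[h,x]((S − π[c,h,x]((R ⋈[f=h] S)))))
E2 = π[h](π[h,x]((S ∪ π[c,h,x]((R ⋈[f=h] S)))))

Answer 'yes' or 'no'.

E1 subexpression sizes:
  S → 6
  R → 3
  S → 6
  (R ⋈[f=h] S) → 2
  π[c,h,x]((R ⋈[f=h] S)) → 2
  (S − π[c,h,x]((R ⋈[f=h] S))) → 5
  π[h,x]((S − π[c,h,x]((R ⋈[f=h] S)))) → 5
  π[h](π[h,x]((S − π[c,h,x]((R ⋈[f=h] S))))) → 5
E2 subexpression sizes:
  S → 6
  R → 3
  S → 6
  (R ⋈[f=h] S) → 2
  π[c,h,x]((R ⋈[f=h] S)) → 2
  (S ∪ π[c,h,x]((R ⋈[f=h] S))) → 8
  π[h,x]((S ∪ π[c,h,x]((R ⋈[f=h] S)))) → 8
  π[h](π[h,x]((S ∪ π[c,h,x]((R ⋈[f=h] S))))) → 8

E1 result:
h
5
6
7
8
9
E2 result:
h
3
3
3
5
6
7
8
9
Witness: (3,) appears 0× in E1 but 3× in E2.

no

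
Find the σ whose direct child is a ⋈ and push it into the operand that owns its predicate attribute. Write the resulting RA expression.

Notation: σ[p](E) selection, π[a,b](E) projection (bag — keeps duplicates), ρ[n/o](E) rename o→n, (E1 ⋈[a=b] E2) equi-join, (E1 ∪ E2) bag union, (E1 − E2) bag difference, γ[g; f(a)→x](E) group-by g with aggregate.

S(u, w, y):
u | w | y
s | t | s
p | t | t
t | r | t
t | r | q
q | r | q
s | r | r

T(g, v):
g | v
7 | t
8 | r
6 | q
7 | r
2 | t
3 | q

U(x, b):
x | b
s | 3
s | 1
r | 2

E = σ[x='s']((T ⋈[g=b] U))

σ filters on x, owned by the right side.
E' = (T ⋈[g=b] σ[x='s'](U))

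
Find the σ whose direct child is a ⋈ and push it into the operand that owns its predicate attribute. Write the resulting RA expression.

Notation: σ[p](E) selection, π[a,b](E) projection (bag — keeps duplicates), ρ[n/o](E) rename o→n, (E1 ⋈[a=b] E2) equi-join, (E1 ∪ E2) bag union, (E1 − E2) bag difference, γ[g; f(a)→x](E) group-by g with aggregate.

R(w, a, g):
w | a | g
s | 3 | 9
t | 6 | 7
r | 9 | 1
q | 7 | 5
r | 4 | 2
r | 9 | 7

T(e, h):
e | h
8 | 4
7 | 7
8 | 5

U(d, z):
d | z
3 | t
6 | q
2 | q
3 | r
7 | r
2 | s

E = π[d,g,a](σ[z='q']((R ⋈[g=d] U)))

σ filters on z, owned by the right side.
E' = π[d,g,a]((R ⋈[g=d] σ[z='q'](U)))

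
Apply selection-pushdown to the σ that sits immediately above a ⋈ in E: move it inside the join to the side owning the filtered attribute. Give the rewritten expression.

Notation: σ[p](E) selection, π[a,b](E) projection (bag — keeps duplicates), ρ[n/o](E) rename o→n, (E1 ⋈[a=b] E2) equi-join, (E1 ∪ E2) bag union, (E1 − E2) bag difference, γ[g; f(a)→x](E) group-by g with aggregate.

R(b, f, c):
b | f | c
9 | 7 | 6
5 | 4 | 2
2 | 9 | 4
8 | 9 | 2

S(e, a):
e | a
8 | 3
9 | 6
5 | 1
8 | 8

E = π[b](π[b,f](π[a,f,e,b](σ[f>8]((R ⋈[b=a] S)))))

σ filters on f, owned by the left side.
E' = π[b](π[b,f](π[a,f,e,b]((σ[f>8](R) ⋈[b=a] S))))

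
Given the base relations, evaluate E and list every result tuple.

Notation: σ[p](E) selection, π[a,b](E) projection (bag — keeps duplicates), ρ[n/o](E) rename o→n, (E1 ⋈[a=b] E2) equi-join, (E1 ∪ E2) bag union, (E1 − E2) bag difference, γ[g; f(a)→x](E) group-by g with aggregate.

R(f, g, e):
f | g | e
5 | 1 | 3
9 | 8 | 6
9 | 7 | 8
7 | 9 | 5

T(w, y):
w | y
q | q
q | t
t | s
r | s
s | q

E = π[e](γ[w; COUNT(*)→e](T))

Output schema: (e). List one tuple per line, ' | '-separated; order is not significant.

Row counts bottom-up:
  T → 5
  γ[w; COUNT(*)→e](T) → 4
  π[e](γ[w; COUNT(*)→e](T)) → 4

== RESULT ==
e
1
1
1
2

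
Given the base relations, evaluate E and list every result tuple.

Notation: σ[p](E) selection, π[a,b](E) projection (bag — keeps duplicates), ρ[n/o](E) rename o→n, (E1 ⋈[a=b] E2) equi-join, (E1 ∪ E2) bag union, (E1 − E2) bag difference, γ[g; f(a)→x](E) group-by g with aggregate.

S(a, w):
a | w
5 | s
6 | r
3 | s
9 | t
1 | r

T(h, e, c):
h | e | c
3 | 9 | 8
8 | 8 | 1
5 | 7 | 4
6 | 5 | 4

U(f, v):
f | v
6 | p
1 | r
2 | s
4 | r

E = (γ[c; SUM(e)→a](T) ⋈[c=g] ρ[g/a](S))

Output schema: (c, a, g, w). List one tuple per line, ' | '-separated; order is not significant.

Stepwise |·|:
  T → 4
  γ[c; SUM(e)→a](T) → 3
  S → 5
  ρ[g/a](S) → 5
  (γ[c; SUM(e)→a](T) ⋈[c=g] ρ[g/a](S)) → 1

== RESULT ==
c | a | g | w
1 | 8 | 1 | r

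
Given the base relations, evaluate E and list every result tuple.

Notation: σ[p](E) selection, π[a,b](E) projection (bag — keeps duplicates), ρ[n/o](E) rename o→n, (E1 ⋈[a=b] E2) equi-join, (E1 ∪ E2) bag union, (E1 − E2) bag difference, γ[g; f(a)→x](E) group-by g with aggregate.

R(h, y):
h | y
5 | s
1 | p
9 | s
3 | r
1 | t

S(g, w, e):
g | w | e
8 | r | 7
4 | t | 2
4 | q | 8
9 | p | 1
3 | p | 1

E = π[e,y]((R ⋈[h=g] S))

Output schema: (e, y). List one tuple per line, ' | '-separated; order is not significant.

Subexpression sizes:
  R → 5
  S → 5
  (R ⋈[h=g] S) → 2
  π[e,y]((R ⋈[h=g] S)) → 2

== RESULT ==
e | y
1 | r
1 | s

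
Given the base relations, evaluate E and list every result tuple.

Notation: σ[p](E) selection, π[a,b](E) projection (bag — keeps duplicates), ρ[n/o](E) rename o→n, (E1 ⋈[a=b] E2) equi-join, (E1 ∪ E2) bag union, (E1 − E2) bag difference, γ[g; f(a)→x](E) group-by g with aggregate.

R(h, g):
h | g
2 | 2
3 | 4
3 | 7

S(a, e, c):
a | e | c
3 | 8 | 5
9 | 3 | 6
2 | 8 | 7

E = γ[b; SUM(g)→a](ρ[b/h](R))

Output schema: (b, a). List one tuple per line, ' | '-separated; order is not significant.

Stepwise |·|:
  R → 3
  ρ[b/h](R) → 3
  γ[b; SUM(g)→a](ρ[b/h](R)) → 2

== RESULT ==
b | a
2 | 2
3 | 11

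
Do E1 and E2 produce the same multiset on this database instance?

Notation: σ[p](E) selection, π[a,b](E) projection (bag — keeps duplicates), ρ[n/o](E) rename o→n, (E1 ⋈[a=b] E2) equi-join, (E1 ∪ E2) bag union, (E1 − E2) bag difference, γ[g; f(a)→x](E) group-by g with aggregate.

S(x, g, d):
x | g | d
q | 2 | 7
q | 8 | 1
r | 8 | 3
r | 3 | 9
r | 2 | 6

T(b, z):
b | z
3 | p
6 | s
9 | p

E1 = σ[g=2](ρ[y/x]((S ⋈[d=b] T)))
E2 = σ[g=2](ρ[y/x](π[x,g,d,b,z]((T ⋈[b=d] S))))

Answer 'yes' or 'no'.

E1 per-node cardinality:
  S → 5
  T → 3
  (S ⋈[d=b] T) → 3
  ρ[y/x]((S ⋈[d=b] T)) → 3
  σ[g=2](ρ[y/x]((S ⋈[d=b] T))) → 1
E2 per-node cardinality:
  T → 3
  S → 5
  (T ⋈[b=d] S) → 3
  π[x,g,d,b,z]((T ⋈[b=d] S)) → 3
  ρ[y/x](π[x,g,d,b,z]((T ⋈[b=d] S))) → 3
  σ[g=2](ρ[y/x](π[x,g,d,b,z]((T ⋈[b=d] S)))) → 1

E1 and E2 produce the same multiset:
y | g | d | b | z
r | 2 | 6 | 6 | s

yes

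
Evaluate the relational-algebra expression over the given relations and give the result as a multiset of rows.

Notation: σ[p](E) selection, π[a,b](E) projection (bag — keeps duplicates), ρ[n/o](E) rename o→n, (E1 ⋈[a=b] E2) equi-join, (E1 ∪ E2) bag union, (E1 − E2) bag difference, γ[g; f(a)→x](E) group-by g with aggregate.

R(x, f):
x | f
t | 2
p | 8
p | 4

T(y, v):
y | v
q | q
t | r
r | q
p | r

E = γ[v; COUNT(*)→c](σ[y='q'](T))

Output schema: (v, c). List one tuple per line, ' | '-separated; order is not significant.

Stepwise |·|:
  T → 4
  σ[y='q'](T) → 1
  γ[v; COUNT(*)→c](σ[y='q'](T)) → 1

== RESULT ==
v | c
q | 1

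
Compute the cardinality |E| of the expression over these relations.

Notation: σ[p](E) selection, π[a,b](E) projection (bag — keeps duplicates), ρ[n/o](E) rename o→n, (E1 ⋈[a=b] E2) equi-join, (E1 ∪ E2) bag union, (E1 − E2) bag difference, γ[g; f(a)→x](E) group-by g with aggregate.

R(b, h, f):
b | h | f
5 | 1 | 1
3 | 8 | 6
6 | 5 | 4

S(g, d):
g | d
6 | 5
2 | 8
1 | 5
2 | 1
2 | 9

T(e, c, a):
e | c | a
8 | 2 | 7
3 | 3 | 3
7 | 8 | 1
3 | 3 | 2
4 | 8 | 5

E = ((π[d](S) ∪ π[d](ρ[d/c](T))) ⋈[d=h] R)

Row counts bottom-up:
  S → 5
  π[d](S) → 5
  T → 5
  ρ[d/c](T) → 5
  π[d](ρ[d/c](T)) → 5
  (π[d](S) ∪ π[d](ρ[d/c](T))) → 10
  R → 3
  ((π[d](S) ∪ π[d](ρ[d/c](T))) ⋈[d=h] R) → 6

|E| = 6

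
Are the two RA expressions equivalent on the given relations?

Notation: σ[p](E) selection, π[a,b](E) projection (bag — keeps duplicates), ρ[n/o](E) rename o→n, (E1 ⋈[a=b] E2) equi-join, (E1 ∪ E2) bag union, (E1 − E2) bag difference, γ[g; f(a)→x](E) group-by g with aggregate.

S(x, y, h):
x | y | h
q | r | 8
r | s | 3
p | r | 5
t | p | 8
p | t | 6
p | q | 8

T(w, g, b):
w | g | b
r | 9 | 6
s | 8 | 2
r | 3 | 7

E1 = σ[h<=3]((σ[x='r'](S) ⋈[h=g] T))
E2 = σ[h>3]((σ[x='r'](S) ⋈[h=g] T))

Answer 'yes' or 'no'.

E1 stepwise |·|:
  S → 6
  σ[x='r'](S) → 1
  T → 3
  (σ[x='r'](S) ⋈[h=g] T) → 1
  σ[h<=3]((σ[x='r'](S) ⋈[h=g] T)) → 1
E2 stepwise |·|:
  S → 6
  σ[x='r'](S) → 1
  T → 3
  (σ[x='r'](S) ⋈[h=g] T) → 1
  σ[h>3]((σ[x='r'](S) ⋈[h=g] T)) → 0

E1 result:
x | y | h | w | g | b
r | s | 3 | r | 3 | 7
E2 result:
x | y | h | w | g | b
(0 rows)
Witness: ('r', 's', 3, 'r', 3, 7) appears 1× in E1 but 0× in E2.

no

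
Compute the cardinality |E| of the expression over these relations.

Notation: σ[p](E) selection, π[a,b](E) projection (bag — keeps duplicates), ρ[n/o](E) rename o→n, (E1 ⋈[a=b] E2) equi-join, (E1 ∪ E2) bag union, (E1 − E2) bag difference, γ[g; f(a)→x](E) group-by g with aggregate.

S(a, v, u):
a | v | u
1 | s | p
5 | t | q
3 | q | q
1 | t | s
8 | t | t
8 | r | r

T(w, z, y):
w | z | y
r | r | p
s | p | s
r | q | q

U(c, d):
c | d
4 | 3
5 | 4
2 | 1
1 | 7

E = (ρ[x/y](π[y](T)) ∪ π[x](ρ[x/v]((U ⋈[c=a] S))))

Stepwise |·|:
  T → 3
  π[y](T) → 3
  ρ[x/y](π[y](T)) → 3
  U → 4
  S → 6
  (U ⋈[c=a] S) → 3
  ρ[x/v]((U ⋈[c=a] S)) → 3
  π[x](ρ[x/v]((U ⋈[c=a] S))) → 3
  (ρ[x/y](π[y](T)) ∪ π[x](ρ[x/v]((U ⋈[c=a] S)))) → 6

|E| = 6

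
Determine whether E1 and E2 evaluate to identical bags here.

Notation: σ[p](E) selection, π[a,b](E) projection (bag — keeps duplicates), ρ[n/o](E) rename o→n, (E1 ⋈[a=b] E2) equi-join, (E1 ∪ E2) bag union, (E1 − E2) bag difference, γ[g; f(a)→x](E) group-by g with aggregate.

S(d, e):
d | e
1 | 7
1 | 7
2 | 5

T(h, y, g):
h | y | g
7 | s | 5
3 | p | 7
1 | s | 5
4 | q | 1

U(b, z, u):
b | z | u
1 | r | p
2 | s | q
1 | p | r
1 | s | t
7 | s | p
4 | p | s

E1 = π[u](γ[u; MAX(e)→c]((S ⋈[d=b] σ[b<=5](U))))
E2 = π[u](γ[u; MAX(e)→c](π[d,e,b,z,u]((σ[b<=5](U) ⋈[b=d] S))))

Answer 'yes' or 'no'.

E1 stepwise |·|:
  S → 3
  U → 6
  σ[b<=5](U) → 5
  (S ⋈[d=b] σ[b<=5](U)) → 7
  γ[u; MAX(e)→c]((S ⋈[d=b] σ[b<=5](U))) → 4
  π[u](γ[u; MAX(e)→c]((S ⋈[d=b] σ[b<=5](U)))) → 4
E2 stepwise |·|:
  U → 6
  σ[b<=5](U) → 5
  S → 3
  (σ[b<=5](U) ⋈[b=d] S) → 7
  π[d,e,b,z,u]((σ[b<=5](U) ⋈[b=d] S)) → 7
  γ[u; MAX(e)→c](π[d,e,b,z,u]((σ[b<=5](U) ⋈[b=d] S))) → 4
  π[u](γ[u; MAX(e)→c](π[d,e,b,z,u]((σ[b<=5](U) ⋈[b=d] S)))) → 4

E1 and E2 produce the same multiset:
u
p
q
r
t

yes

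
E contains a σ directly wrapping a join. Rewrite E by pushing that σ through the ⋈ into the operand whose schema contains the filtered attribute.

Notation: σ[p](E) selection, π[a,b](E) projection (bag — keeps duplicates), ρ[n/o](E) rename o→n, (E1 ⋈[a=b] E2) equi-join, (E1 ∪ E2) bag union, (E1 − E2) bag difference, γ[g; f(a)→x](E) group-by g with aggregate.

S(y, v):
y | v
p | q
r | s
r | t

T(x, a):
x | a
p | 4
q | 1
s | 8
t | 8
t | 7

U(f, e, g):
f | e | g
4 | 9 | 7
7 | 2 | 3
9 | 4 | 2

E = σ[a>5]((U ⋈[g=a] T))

σ filters on a, owned by the right side.
E' = (U ⋈[g=a] σ[a>5](T))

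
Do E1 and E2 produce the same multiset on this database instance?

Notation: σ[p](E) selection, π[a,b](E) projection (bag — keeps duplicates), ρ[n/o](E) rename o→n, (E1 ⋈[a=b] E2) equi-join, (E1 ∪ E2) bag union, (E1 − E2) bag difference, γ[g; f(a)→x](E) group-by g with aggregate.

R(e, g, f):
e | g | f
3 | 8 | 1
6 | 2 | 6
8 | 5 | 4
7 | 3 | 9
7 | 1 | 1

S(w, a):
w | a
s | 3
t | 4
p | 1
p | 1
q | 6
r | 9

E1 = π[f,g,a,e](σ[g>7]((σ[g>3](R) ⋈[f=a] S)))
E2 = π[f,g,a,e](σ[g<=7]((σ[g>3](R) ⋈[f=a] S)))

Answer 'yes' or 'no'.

E1 per-node cardinality:
  R → 5
  σ[g>3](R) → 2
  S → 6
  (σ[g>3](R) ⋈[f=a] S) → 3
  σ[g>7]((σ[g>3](R) ⋈[f=a] S)) → 2
  π[f,g,a,e](σ[g>7]((σ[g>3](R) ⋈[f=a] S))) → 2
E2 per-node cardinality:
  R → 5
  σ[g>3](R) → 2
  S → 6
  (σ[g>3](R) ⋈[f=a] S) → 3
  σ[g<=7]((σ[g>3](R) ⋈[f=a] S)) → 1
  π[f,g,a,e](σ[g<=7]((σ[g>3](R) ⋈[f=a] S))) → 1

E1 result:
f | g | a | e
1 | 8 | 1 | 3
1 | 8 | 1 | 3
E2 result:
f | g | a | e
4 | 5 | 4 | 8
Witness: (4, 5, 4, 8) appears 0× in E1 but 1× in E2.

no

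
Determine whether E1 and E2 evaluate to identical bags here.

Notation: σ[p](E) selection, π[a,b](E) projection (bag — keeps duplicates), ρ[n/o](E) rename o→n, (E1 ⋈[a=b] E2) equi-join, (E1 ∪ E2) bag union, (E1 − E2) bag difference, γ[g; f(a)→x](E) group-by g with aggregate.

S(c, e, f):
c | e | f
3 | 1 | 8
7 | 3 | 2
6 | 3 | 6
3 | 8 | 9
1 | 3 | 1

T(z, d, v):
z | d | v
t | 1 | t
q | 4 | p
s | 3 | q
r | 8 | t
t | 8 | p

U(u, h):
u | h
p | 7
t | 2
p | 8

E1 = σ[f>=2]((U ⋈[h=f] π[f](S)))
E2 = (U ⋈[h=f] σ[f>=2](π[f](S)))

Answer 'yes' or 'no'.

E1 row counts bottom-up:
  U → 3
  S → 5
  π[f](S) → 5
  (U ⋈[h=f] π[f](S)) → 2
  σ[f>=2]((U ⋈[h=f] π[f](S))) → 2
E2 row counts bottom-up:
  U → 3
  S → 5
  π[f](S) → 5
  σ[f>=2](π[f](S)) → 4
  (U ⋈[h=f] σ[f>=2](π[f](S))) → 2

E1 and E2 produce the same multiset:
u | h | f
p | 8 | 8
t | 2 | 2

yes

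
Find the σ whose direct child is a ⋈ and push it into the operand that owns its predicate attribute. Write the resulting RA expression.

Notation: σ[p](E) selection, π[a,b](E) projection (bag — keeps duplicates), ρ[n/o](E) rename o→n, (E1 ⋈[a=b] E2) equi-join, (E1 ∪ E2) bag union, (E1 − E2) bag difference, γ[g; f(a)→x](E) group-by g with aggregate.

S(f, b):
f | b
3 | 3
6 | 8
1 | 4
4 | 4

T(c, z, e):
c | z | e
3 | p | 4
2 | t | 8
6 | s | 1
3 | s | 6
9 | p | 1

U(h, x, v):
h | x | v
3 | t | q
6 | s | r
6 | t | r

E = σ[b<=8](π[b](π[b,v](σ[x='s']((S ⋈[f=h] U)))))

σ filters on x, owned by the right side.
E' = σ[b<=8](π[b](π[b,v]((S ⋈[f=h] σ[x='s'](U)))))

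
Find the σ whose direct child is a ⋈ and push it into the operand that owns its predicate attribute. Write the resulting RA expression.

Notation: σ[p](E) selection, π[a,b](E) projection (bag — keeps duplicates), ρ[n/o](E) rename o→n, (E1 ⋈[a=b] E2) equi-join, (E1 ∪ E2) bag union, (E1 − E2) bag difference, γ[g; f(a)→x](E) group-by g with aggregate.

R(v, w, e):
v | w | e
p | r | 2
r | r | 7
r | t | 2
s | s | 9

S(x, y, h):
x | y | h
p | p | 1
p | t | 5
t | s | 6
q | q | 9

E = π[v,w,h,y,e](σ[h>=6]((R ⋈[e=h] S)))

σ filters on h, owned by the right side.
E' = π[v,w,h,y,e]((R ⋈[e=h] σ[h>=6](S)))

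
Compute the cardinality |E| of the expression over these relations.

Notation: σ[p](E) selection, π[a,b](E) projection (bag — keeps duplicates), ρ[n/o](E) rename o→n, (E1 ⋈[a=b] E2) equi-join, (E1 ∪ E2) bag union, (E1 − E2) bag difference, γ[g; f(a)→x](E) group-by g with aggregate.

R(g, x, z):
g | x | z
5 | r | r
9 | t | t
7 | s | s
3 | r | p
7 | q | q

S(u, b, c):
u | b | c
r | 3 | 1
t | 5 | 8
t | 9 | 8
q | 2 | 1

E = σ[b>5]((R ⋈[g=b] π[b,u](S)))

Row counts bottom-up:
  R → 5
  S → 4
  π[b,u](S) → 4
  (R ⋈[g=b] π[b,u](S)) → 3
  σ[b>5]((R ⋈[g=b] π[b,u](S))) → 1

|E| = 1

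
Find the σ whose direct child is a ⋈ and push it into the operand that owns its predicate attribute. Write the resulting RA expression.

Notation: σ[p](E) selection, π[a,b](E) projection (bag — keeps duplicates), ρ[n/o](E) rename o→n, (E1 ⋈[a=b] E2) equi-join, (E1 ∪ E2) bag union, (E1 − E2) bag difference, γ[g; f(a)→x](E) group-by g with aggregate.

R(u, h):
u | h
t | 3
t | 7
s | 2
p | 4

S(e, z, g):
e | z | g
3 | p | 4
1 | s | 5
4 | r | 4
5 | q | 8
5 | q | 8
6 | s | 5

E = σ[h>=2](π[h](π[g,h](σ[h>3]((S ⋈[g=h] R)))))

σ filters on h, owned by the right side.
E' = σ[h>=2](π[h](π[g,h]((S ⋈[g=h] σ[h>3](R)))))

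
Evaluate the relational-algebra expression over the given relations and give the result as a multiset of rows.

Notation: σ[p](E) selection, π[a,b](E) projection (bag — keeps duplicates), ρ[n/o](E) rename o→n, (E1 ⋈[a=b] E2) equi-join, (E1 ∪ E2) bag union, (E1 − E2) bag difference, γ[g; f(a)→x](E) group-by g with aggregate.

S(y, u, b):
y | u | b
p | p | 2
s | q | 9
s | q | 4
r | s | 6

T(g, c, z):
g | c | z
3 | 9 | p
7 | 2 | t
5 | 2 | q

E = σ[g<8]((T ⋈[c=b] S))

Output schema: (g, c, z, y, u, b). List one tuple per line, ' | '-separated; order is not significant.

Subexpression sizes:
  T → 3
  S → 4
  (T ⋈[c=b] S) → 3
  σ[g<8]((T ⋈[c=b] S)) → 3

== RESULT ==
g | c | z | y | u | b
3 | 9 | p | s | q | 9
5 | 2 | q | p | p | 2
7 | 2 | t | p | p | 2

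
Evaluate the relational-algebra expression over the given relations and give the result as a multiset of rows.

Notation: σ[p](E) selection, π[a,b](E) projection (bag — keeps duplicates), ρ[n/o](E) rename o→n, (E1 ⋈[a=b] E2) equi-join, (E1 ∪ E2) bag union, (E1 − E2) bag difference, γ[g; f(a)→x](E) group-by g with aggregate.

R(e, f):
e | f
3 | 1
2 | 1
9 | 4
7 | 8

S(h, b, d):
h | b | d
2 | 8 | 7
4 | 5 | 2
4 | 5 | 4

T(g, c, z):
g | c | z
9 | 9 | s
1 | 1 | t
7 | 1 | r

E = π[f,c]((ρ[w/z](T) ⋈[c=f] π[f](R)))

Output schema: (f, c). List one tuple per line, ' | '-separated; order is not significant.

Per-node cardinality:
  T → 3
  ρ[w/z](T) → 3
  R → 4
  π[f](R) → 4
  (ρ[w/z](T) ⋈[c=f] π[f](R)) → 4
  π[f,c]((ρ[w/z](T) ⋈[c=f] π[f](R))) → 4

== RESULT ==
f | c
1 | 1
1 | 1
1 | 1
1 | 1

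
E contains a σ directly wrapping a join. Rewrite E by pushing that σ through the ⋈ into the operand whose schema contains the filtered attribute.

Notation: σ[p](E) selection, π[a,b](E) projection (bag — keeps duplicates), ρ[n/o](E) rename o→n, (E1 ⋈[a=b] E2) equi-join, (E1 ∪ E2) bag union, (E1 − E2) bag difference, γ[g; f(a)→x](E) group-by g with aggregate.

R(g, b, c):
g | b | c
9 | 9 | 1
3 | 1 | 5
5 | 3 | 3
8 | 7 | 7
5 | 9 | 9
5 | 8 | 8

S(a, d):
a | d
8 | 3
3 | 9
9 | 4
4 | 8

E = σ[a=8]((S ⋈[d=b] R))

σ filters on a, owned by the left side.
E' = (σ[a=8](S) ⋈[d=b] R)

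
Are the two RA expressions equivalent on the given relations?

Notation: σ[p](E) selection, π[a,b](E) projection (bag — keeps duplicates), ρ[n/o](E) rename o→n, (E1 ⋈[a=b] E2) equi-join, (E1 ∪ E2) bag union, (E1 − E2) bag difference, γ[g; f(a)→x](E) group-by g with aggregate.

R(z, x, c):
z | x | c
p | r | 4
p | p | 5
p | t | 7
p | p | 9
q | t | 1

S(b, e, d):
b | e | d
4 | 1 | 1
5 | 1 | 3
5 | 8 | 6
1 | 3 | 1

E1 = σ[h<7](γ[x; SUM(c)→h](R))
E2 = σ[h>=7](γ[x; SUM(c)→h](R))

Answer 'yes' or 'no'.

E1 row counts bottom-up:
  R → 5
  γ[x; SUM(c)→h](R) → 3
  σ[h<7](γ[x; SUM(c)→h](R)) → 1
E2 row counts bottom-up:
  R → 5
  γ[x; SUM(c)→h](R) → 3
  σ[h>=7](γ[x; SUM(c)→h](R)) → 2

E1 result:
x | h
r | 4
E2 result:
x | h
p | 14
t | 8
Witness: ('t', 8) appears 0× in E1 but 1× in E2.

no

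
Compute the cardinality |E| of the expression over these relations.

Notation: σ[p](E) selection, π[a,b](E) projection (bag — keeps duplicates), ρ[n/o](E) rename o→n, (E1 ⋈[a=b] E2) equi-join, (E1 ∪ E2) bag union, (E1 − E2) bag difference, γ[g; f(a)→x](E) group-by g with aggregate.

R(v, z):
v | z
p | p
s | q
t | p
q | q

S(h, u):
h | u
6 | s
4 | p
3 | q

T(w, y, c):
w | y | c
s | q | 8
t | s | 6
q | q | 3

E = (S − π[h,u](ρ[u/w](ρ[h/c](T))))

Stepwise |·|:
  S → 3
  T → 3
  ρ[h/c](T) → 3
  ρ[u/w](ρ[h/c](T)) → 3
  π[h,u](ρ[u/w](ρ[h/c](T))) → 3
  (S − π[h,u](ρ[u/w](ρ[h/c](T)))) → 2

|E| = 2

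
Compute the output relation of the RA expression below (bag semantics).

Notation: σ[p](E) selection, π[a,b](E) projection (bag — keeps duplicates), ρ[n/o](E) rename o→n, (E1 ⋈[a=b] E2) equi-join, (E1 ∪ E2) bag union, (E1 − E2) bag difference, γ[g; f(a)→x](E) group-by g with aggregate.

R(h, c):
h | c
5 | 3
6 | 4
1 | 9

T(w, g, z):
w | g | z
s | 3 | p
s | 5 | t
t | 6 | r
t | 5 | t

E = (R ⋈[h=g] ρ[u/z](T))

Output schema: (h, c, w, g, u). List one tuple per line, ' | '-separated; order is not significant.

Row counts bottom-up:
  R → 3
  T → 4
  ρ[u/z](T) → 4
  (R ⋈[h=g] ρ[u/z](T)) → 3

== RESULT ==
h | c | w | g | u
5 | 3 | s | 5 | t
5 | 3 | t | 5 | t
6 | 4 | t | 6 | r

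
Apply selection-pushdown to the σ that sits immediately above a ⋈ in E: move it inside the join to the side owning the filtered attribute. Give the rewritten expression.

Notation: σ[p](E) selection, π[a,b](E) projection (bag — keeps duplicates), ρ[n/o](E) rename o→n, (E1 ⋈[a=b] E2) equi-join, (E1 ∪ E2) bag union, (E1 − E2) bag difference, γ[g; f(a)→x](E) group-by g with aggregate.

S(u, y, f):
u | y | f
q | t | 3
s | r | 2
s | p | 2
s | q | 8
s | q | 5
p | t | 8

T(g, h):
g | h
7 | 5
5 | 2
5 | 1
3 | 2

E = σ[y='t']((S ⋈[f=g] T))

σ filters on y, owned by the left side.
E' = (σ[y='t'](S) ⋈[f=g] T)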